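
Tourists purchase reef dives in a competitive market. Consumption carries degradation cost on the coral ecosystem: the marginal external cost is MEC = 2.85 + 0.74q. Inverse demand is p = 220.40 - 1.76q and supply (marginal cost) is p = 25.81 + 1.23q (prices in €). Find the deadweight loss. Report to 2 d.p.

DWL = €348.79

Market equilibrium (private): 25.81 + 1.23q = 220.40 - 1.76q → q_m = 65.0803.
Social marginal benefit = demand − MEC = 217.55 - 2.50q.
Set SMB = MC: 217.55 - 2.50q = 25.81 + 1.23q → q* = 51.4048.
Between q* and q_m the wedge MC − SMB runs linearly from 0 to MEC(q_m), so the loss is a triangle.
DWL = ½ × 13.6755 × 51.0094 = 348.7895.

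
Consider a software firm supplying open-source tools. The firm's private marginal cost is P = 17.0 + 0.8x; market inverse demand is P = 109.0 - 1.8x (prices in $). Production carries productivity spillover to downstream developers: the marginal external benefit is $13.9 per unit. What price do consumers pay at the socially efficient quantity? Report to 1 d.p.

P = $35.7

Social marginal cost = private MC − MEB = 3.1 + 0.8x.
Set SMC = demand: 3.1 + 0.8x = 109.0 - 1.8x → x* = 40.7308.
Consumer price on the demand curve at x*: 109.0 − 1.8×40.7308 = 35.6846.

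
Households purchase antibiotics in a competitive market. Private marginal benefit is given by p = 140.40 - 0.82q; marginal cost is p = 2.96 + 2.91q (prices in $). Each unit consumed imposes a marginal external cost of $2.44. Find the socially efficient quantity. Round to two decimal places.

q* = 36.19

Social marginal benefit = demand − MEC = 137.96 - 0.82q.
Set SMB = MC: 137.96 - 0.82q = 2.96 + 2.91q → q* = 36.1930.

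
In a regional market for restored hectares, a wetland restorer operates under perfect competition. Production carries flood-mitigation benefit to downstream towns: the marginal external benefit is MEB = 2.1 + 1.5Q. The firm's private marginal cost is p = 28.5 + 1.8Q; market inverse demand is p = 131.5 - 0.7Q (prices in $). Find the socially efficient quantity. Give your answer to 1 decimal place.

Social marginal cost = private MC − MEB = 26.4 + 0.3Q.
Set SMC = demand: 26.4 + 0.3Q = 131.5 - 0.7Q → Q* = 105.1000.

Q* = 105.1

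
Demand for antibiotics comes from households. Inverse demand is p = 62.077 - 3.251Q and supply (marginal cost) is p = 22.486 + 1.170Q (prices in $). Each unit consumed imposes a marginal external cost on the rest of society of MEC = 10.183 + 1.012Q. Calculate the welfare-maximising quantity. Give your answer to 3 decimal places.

Social marginal benefit = demand − MEC = 51.894 - 4.263Q.
Set SMB = MC: 51.894 - 4.263Q = 22.486 + 1.170Q → Q* = 5.4128.

Q* = 5.413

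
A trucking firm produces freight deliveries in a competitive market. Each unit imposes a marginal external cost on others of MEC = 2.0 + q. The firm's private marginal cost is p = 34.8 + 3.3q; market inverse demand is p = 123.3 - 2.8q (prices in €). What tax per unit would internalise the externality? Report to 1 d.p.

Social marginal cost = private MC + MEC = 36.8 + 4.3q.
Set SMC = demand: 36.8 + 4.3q = 123.3 - 2.8q → q* = 12.1831.
The Pigouvian tax equals MEC at q*: 2.0 + 1.0×12.1831 = 14.1831.

tax = €14.2 per unit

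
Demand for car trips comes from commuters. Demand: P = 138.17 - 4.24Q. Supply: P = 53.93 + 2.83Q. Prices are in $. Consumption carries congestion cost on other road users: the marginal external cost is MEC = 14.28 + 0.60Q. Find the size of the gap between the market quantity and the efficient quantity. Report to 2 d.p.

Market equilibrium (private): 53.93 + 2.83Q = 138.17 - 4.24Q → Q_m = 11.9151.
Social marginal benefit = demand − MEC = 123.89 - 4.84Q.
Set SMB = MC: 123.89 - 4.84Q = 53.93 + 2.83Q → Q* = 9.1213.
Gap = |11.9151 − 9.1213| = 2.7938.

2.79 units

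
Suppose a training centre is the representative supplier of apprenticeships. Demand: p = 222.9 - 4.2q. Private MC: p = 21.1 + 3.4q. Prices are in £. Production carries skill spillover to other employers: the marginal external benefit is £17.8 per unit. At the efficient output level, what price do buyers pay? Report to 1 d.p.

Social marginal cost = private MC − MEB = 3.3 + 3.4q.
Set SMC = demand: 3.3 + 3.4q = 222.9 - 4.2q → q* = 28.8947.
Consumer price on the demand curve at q*: 222.9 − 4.2×28.8947 = 101.5423.

P = £101.5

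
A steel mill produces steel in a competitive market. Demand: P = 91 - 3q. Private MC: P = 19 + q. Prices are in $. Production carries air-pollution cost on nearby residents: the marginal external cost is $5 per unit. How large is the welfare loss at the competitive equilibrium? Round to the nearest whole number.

DWL = $3

Market equilibrium (private): 19 + q = 91 - 3q → q_m = 18.0000.
Social marginal cost = private MC + MEC = 24 + q.
Set SMC = demand: 24 + q = 91 - 3q → q* = 16.7500.
Height of the DWL triangle at q_m is SMC(q_m) − demand(q_m) = MEC(q_m) = 5.0000.
DWL = ½ × 1.2500 × 5.0000 = 3.1250.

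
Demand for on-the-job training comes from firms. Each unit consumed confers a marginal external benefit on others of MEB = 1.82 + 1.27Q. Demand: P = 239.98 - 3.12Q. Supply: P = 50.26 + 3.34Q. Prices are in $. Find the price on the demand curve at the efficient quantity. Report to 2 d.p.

P = $124.83

Social marginal benefit = demand + MEB = 241.80 - 1.85Q.
Set SMB = MC: 241.80 - 1.85Q = 50.26 + 3.34Q → Q* = 36.9056.
Consumer price on the demand curve at Q*: 239.98 − 3.12×36.9056 = 124.8345.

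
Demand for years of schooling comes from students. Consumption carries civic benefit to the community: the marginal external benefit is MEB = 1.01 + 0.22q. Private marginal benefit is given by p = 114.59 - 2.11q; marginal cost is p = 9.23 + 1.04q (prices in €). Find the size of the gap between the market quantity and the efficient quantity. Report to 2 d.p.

Market equilibrium (private): 9.23 + 1.04q = 114.59 - 2.11q → q_m = 33.4476.
Social marginal benefit = demand + MEB = 115.60 - 1.89q.
Set SMB = MC: 115.60 - 1.89q = 9.23 + 1.04q → q* = 36.3038.
Gap = |33.4476 − 36.3038| = 2.8562.

2.86 units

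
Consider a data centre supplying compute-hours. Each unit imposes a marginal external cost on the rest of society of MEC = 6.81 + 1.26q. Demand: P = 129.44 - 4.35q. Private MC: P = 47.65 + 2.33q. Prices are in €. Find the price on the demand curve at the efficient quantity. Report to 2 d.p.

Social marginal cost = private MC + MEC = 54.46 + 3.59q.
Set SMC = demand: 54.46 + 3.59q = 129.44 - 4.35q → q* = 9.4433.
Consumer price on the demand curve at q*: 129.44 − 4.35×9.4433 = 88.3616.

P = €88.36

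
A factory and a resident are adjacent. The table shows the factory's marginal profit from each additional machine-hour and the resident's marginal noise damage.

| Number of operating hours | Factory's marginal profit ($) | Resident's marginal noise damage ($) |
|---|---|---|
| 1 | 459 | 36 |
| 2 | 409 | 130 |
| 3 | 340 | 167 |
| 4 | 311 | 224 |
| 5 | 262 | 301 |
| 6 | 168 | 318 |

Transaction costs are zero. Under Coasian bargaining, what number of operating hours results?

Bargaining reaches the level where marginal profit last exceeds marginal noise damage.
That holds through level 4 (311 ≥ 224) but not at 5 (262 < 301).

4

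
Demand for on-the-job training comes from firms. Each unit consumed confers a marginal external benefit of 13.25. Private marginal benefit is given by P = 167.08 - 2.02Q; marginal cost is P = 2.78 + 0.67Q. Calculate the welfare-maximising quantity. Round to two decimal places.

Social marginal benefit = demand + MEB = 180.33 - 2.02Q.
Set SMB = MC: 180.33 - 2.02Q = 2.78 + 0.67Q → Q* = 66.0037.

Q* = 66.00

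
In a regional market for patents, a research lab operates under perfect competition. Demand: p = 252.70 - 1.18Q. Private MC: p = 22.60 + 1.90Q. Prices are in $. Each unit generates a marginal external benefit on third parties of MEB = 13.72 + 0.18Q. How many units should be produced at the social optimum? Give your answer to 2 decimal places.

Q* = 84.08

Social marginal cost = private MC − MEB = 8.88 + 1.72Q.
Set SMC = demand: 8.88 + 1.72Q = 252.70 - 1.18Q → Q* = 84.0759.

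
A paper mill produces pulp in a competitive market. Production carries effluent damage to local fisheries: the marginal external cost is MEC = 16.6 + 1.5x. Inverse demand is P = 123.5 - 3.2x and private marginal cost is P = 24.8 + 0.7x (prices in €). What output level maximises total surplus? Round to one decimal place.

Social marginal cost = private MC + MEC = 41.4 + 2.2x.
Set SMC = demand: 41.4 + 2.2x = 123.5 - 3.2x → x* = 15.2037.

x* = 15.2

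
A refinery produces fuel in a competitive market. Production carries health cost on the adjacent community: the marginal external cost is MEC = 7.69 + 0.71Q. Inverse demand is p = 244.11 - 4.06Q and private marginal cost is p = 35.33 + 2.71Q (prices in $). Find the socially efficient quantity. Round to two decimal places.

Q* = 26.88

Social marginal cost = private MC + MEC = 43.02 + 3.42Q.
Set SMC = demand: 43.02 + 3.42Q = 244.11 - 4.06Q → Q* = 26.8837.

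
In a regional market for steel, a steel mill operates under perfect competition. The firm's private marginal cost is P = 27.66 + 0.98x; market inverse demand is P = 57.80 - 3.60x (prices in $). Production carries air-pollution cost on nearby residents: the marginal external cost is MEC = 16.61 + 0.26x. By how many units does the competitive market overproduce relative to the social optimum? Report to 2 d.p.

3.79 units

Market equilibrium (private): 27.66 + 0.98x = 57.80 - 3.60x → x_m = 6.5808.
Social marginal cost = private MC + MEC = 44.27 + 1.24x.
Set SMC = demand: 44.27 + 1.24x = 57.80 - 3.60x → x* = 2.7955.
Gap = |6.5808 − 2.7955| = 3.7853.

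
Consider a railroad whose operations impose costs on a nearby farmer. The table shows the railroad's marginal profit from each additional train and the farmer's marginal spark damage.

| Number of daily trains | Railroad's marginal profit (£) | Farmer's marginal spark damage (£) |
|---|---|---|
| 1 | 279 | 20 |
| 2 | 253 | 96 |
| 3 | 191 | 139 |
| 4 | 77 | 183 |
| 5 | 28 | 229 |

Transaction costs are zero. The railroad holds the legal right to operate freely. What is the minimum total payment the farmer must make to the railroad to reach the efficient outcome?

£105

Left alone the railroad would choose level 5 (marginal profit stays positive).
Efficient level: k* = 3 (marginal profit ≥ marginal spark damage through 3).
The farmer must at least cover the railroad's forgone profit from cutting 5→3: 77 + 28 = 105.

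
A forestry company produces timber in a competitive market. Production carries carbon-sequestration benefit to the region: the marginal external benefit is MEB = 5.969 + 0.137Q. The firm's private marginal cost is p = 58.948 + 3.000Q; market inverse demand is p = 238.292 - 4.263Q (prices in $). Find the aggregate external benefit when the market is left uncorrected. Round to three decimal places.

$189.158

Market equilibrium (private): 58.948 + 3.000Q = 238.292 - 4.263Q → Q_m = 24.6928.
Total external benefit = ∫₀^{Q_m} (5.969 + 0.137Q) dQ = 5.969×24.6928 + ½×0.137×24.6928² = 189.1581.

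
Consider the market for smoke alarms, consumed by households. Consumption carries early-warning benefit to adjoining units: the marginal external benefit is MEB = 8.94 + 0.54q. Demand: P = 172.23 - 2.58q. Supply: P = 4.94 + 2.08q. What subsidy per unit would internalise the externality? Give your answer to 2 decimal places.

Social marginal benefit = demand + MEB = 181.17 - 2.04q.
Set SMB = MC: 181.17 - 2.04q = 4.94 + 2.08q → q* = 42.7743.
The Pigouvian subsidy equals MEB at q*: 8.94 + 0.54×42.7743 = 32.0381.

subsidy = 32.04 per unit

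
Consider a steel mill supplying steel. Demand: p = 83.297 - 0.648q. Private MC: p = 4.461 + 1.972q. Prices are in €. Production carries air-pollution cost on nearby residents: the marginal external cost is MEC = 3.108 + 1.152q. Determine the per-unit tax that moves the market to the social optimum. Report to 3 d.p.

tax = €26.236 per unit

Social marginal cost = private MC + MEC = 7.569 + 3.124q.
Set SMC = demand: 7.569 + 3.124q = 83.297 - 0.648q → q* = 20.0764.
The Pigouvian tax equals MEC at q*: 3.108 + 1.152×20.0764 = 26.2360.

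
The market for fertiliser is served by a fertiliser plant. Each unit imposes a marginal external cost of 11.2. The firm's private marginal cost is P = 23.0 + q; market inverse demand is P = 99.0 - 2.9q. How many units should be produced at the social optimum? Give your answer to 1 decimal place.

Social marginal cost = private MC + MEC = 34.2 + q.
Set SMC = demand: 34.2 + q = 99.0 - 2.9q → q* = 16.6154.

q* = 16.6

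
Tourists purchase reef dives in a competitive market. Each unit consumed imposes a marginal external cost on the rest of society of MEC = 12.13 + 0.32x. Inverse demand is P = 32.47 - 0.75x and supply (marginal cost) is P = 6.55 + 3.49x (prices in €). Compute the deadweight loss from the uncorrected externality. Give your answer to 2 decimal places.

Market equilibrium (private): 6.55 + 3.49x = 32.47 - 0.75x → x_m = 6.1132.
Social marginal benefit = demand − MEC = 20.34 - 1.07x.
Set SMB = MC: 20.34 - 1.07x = 6.55 + 3.49x → x* = 3.0241.
The welfare-loss triangle has base |x_m − x*| and height MEC(x_m) (the vertical gap between SMB and MC is zero at x* and MEC at x_m).
DWL = ½ × 3.0891 × 14.0862 = 21.7568.

DWL = €21.76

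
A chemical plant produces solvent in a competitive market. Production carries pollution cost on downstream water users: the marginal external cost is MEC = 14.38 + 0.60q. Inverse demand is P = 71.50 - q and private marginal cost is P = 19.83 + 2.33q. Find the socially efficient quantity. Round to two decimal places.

Social marginal cost = private MC + MEC = 34.21 + 2.93q.
Set SMC = demand: 34.21 + 2.93q = 71.50 - q → q* = 9.4885.

q* = 9.49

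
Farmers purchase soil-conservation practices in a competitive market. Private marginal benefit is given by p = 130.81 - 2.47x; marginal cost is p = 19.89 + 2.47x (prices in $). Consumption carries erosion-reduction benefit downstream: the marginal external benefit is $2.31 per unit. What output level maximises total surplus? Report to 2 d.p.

x* = 22.92

Social marginal benefit = demand + MEB = 133.12 - 2.47x.
Set SMB = MC: 133.12 - 2.47x = 19.89 + 2.47x → x* = 22.9211.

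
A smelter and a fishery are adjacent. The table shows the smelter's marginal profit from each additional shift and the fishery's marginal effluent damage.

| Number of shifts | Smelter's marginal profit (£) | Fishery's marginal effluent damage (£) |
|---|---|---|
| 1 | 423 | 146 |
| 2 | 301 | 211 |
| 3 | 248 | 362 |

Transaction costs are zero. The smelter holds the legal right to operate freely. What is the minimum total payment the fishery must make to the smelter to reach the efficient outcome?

Left alone the smelter would choose level 3 (marginal profit stays positive).
Efficient level: k* = 2 (marginal profit ≥ marginal effluent damage through 2).
The fishery must at least cover the smelter's forgone profit from cutting 3→2: 248 = 248.

£248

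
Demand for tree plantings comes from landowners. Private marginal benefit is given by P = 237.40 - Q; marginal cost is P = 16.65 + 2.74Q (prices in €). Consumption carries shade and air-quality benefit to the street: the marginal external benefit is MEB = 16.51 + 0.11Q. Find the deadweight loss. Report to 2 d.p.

DWL = €72.88

Market equilibrium (private): 16.65 + 2.74Q = 237.40 - Q → Q_m = 59.0241.
Social marginal benefit = demand + MEB = 253.91 - 0.89Q.
Set SMB = MC: 253.91 - 0.89Q = 16.65 + 2.74Q → Q* = 65.3609.
The loss is the area between SMB and MC from Q* to Q_m; with linear curves that's a triangle of height MEB(Q_m).
DWL = ½ × 6.3368 × 23.0026 = 72.8814.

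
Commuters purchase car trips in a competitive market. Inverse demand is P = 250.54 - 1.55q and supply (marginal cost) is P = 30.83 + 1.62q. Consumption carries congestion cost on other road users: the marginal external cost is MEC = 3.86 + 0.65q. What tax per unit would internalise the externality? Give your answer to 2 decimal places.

Social marginal benefit = demand − MEC = 246.68 - 2.20q.
Set SMB = MC: 246.68 - 2.20q = 30.83 + 1.62q → q* = 56.5052.
The Pigouvian tax equals MEC at q*: 3.86 + 0.65×56.5052 = 40.5884.

tax = 40.59 per unit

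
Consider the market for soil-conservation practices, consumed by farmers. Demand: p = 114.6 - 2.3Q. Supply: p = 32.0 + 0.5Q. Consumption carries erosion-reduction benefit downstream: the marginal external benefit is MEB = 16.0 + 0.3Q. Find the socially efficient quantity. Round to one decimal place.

Social marginal benefit = demand + MEB = 130.6 - 2.0Q.
Set SMB = MC: 130.6 - 2.0Q = 32.0 + 0.5Q → Q* = 39.4400.

Q* = 39.4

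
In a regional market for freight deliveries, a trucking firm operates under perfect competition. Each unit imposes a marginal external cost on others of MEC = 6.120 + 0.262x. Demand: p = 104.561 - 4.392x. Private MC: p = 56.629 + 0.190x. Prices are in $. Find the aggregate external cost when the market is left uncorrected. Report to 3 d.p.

Market equilibrium (private): 56.629 + 0.190x = 104.561 - 4.392x → x_m = 10.4609.
Total external cost = ∫₀^{x_m} (6.120 + 0.262x) dx = 6.120×10.4609 + ½×0.262×10.4609² = 78.3561.

$78.356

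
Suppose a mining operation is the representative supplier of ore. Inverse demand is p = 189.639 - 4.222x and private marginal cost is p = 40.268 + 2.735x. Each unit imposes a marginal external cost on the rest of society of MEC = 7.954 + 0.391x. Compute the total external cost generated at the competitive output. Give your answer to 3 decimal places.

260.900

Market equilibrium (private): 40.268 + 2.735x = 189.639 - 4.222x → x_m = 21.4706.
Total external cost = ∫₀^{x_m} (7.954 + 0.391x) dx = 7.954×21.4706 + ½×0.391×21.4706² = 260.9000.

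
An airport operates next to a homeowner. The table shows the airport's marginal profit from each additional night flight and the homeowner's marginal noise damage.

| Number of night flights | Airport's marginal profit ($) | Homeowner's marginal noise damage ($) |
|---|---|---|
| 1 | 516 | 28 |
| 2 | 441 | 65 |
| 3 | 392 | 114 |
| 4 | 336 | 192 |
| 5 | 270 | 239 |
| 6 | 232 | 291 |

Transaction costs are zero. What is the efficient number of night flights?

Bargaining reaches the level where marginal profit last exceeds marginal noise damage.
That holds through level 5 (270 ≥ 239) but not at 6 (232 < 291).

5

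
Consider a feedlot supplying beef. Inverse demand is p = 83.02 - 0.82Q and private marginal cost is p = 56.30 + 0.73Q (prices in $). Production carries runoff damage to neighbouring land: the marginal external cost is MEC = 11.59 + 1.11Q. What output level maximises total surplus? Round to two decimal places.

Social marginal cost = private MC + MEC = 67.89 + 1.84Q.
Set SMC = demand: 67.89 + 1.84Q = 83.02 - 0.82Q → Q* = 5.6880.

Q* = 5.69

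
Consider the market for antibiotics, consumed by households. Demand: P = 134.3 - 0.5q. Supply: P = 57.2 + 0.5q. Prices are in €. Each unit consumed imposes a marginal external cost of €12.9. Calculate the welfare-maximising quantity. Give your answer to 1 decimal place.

Social marginal benefit = demand − MEC = 121.4 - 0.5q.
Set SMB = MC: 121.4 - 0.5q = 57.2 + 0.5q → q* = 64.2000.

q* = 64.2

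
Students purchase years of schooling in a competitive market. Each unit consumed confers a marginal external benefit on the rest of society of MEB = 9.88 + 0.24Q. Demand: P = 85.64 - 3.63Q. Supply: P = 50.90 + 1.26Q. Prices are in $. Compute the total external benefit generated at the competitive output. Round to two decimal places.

$76.25

Market equilibrium (private): 50.90 + 1.26Q = 85.64 - 3.63Q → Q_m = 7.1043.
Total external benefit = ∫₀^{Q_m} (9.88 + 0.24Q) dQ = 9.88×7.1043 + ½×0.24×7.1043² = 76.2470.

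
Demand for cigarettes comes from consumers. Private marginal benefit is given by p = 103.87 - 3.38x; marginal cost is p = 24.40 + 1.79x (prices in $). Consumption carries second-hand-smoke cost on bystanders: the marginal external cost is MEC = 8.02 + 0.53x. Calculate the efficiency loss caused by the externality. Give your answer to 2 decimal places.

DWL = $22.93

Market equilibrium (private): 24.40 + 1.79x = 103.87 - 3.38x → x_m = 15.3714.
Social marginal benefit = demand − MEC = 95.85 - 3.91x.
Set SMB = MC: 95.85 - 3.91x = 24.40 + 1.79x → x* = 12.5351.
Between x* and x_m the wedge MC − SMB runs linearly from 0 to MEC(x_m), so the loss is a triangle.
DWL = ½ × 2.8363 × 16.1668 = 22.9269.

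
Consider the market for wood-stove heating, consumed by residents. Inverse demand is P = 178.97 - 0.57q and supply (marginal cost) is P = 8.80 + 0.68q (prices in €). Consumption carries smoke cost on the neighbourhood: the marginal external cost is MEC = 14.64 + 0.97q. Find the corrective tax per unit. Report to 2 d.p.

tax = €82.60 per unit

Social marginal benefit = demand − MEC = 164.33 - 1.54q.
Set SMB = MC: 164.33 - 1.54q = 8.80 + 0.68q → q* = 70.0586.
The Pigouvian tax equals MEC at q*: 14.64 + 0.97×70.0586 = 82.5968.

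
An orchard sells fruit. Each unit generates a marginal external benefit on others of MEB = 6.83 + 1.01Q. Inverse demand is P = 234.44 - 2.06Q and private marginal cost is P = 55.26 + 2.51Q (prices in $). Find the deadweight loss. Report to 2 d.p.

DWL = $302.77

Market equilibrium (private): 55.26 + 2.51Q = 234.44 - 2.06Q → Q_m = 39.2079.
Social marginal cost = private MC − MEB = 48.43 + 1.50Q.
Set SMC = demand: 48.43 + 1.50Q = 234.44 - 2.06Q → Q* = 52.2500.
The welfare-loss triangle has base |Q_m − Q*| and height MEB(Q_m) (the vertical gap between SMC and demand is zero at Q* and MEB at Q_m).
DWL = ½ × 13.0421 × 46.4300 = 302.7724.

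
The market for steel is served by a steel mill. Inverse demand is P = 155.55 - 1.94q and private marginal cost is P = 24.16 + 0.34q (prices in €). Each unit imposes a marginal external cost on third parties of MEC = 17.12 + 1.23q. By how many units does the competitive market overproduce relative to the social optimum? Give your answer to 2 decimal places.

25.07 units

Market equilibrium (private): 24.16 + 0.34q = 155.55 - 1.94q → q_m = 57.6272.
Social marginal cost = private MC + MEC = 41.28 + 1.57q.
Set SMC = demand: 41.28 + 1.57q = 155.55 - 1.94q → q* = 32.5556.
Gap = |57.6272 − 32.5556| = 25.0716.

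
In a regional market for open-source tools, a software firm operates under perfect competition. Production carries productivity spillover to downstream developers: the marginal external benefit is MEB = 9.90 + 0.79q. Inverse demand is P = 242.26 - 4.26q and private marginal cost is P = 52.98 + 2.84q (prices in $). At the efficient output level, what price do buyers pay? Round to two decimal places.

Social marginal cost = private MC − MEB = 43.08 + 2.05q.
Set SMC = demand: 43.08 + 2.05q = 242.26 - 4.26q → q* = 31.5658.
Consumer price on the demand curve at q*: 242.26 − 4.26×31.5658 = 107.7897.

P = $107.79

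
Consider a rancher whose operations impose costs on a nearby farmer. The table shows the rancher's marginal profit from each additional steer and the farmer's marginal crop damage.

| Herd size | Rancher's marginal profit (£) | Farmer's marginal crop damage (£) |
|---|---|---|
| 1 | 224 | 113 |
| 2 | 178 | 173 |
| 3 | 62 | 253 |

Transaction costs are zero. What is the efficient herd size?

2

Bargaining reaches the level where marginal profit last exceeds marginal crop damage.
That holds through level 2 (178 ≥ 173) but not at 3 (62 < 253).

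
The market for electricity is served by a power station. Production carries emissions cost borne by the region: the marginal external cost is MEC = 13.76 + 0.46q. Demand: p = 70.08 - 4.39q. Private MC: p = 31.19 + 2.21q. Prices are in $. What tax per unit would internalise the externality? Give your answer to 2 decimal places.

Social marginal cost = private MC + MEC = 44.95 + 2.67q.
Set SMC = demand: 44.95 + 2.67q = 70.08 - 4.39q → q* = 3.5595.
The Pigouvian tax equals MEC at q*: 13.76 + 0.46×3.5595 = 15.3974.

tax = $15.40 per unit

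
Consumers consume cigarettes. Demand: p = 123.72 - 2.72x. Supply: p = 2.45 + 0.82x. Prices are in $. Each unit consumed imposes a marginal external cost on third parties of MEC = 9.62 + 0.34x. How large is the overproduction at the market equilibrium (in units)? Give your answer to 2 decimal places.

5.48 units

Market equilibrium (private): 2.45 + 0.82x = 123.72 - 2.72x → x_m = 34.2571.
Social marginal benefit = demand − MEC = 114.10 - 3.06x.
Set SMB = MC: 114.10 - 3.06x = 2.45 + 0.82x → x* = 28.7758.
Gap = |34.2571 − 28.7758| = 5.4813.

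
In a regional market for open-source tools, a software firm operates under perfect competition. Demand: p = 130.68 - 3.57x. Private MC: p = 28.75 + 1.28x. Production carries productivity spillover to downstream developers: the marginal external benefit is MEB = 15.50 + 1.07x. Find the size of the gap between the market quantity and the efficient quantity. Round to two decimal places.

10.05 units

Market equilibrium (private): 28.75 + 1.28x = 130.68 - 3.57x → x_m = 21.0165.
Social marginal cost = private MC − MEB = 13.25 + 0.21x.
Set SMC = demand: 13.25 + 0.21x = 130.68 - 3.57x → x* = 31.0661.
Gap = |21.0165 − 31.0661| = 10.0496.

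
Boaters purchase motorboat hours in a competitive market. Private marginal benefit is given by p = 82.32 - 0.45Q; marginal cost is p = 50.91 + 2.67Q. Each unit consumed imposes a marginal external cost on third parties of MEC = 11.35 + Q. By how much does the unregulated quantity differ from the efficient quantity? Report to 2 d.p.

Market equilibrium (private): 50.91 + 2.67Q = 82.32 - 0.45Q → Q_m = 10.0673.
Social marginal benefit = demand − MEC = 70.97 - 1.45Q.
Set SMB = MC: 70.97 - 1.45Q = 50.91 + 2.67Q → Q* = 4.8689.
Gap = |10.0673 − 4.8689| = 5.1984.

5.20 units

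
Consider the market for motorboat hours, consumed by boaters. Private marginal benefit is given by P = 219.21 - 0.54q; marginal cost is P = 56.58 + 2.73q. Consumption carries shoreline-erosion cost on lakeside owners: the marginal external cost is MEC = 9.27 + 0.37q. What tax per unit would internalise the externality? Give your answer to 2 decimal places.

Social marginal benefit = demand − MEC = 209.94 - 0.91q.
Set SMB = MC: 209.94 - 0.91q = 56.58 + 2.73q → q* = 42.1319.
The Pigouvian tax equals MEC at q*: 9.27 + 0.37×42.1319 = 24.8588.

tax = 24.86 per unit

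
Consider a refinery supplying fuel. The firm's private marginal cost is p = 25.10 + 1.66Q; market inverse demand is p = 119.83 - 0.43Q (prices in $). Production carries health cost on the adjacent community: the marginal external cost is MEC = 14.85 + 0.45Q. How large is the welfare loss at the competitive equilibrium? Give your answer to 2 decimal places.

Market equilibrium (private): 25.10 + 1.66Q = 119.83 - 0.43Q → Q_m = 45.3254.
Social marginal cost = private MC + MEC = 39.95 + 2.11Q.
Set SMC = demand: 39.95 + 2.11Q = 119.83 - 0.43Q → Q* = 31.4488.
The loss is the area between SMC and demand from Q* to Q_m; with linear curves that's a triangle of height MEC(Q_m).
DWL = ½ × 13.8766 × 35.2464 = 244.5501.

DWL = $244.55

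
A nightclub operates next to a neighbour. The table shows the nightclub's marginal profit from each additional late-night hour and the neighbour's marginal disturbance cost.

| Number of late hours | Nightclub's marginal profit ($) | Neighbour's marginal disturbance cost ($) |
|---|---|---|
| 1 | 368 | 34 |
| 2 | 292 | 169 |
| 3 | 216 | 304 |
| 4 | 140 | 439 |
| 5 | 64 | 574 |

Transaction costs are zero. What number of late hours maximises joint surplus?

2

Bargaining reaches the level where marginal profit last exceeds marginal disturbance cost.
That holds through level 2 (292 ≥ 169) but not at 3 (216 < 304).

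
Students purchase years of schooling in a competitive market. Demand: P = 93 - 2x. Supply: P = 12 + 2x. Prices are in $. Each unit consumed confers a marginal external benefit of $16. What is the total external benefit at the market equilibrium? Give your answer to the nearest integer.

$324

Market equilibrium (private): 12 + 2x = 93 - 2x → x_m = 20.2500.
Total external benefit = MEB × x_m = 16 × 20.2500 = 324.0000.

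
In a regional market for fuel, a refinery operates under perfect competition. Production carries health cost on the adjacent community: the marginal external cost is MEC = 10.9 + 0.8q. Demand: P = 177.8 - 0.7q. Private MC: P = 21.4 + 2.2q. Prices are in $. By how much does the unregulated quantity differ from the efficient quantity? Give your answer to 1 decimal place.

14.6 units

Market equilibrium (private): 21.4 + 2.2q = 177.8 - 0.7q → q_m = 53.9310.
Social marginal cost = private MC + MEC = 32.3 + 3.0q.
Set SMC = demand: 32.3 + 3.0q = 177.8 - 0.7q → q* = 39.3243.
Gap = |53.9310 − 39.3243| = 14.6067.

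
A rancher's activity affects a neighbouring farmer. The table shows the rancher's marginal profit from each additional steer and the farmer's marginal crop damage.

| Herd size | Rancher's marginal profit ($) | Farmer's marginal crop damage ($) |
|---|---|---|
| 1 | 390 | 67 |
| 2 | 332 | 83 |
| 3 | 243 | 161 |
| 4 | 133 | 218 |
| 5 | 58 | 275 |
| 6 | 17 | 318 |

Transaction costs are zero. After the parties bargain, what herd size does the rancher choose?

Bargaining reaches the level where marginal profit last exceeds marginal crop damage.
That holds through level 3 (243 ≥ 161) but not at 4 (133 < 218).

3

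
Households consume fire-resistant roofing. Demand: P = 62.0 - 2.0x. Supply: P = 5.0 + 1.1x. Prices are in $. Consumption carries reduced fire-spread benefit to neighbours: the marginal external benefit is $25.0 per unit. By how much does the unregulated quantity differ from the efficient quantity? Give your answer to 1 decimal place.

8.1 units

Market equilibrium (private): 5.0 + 1.1x = 62.0 - 2.0x → x_m = 18.3871.
Social marginal benefit = demand + MEB = 87.0 - 2.0x.
Set SMB = MC: 87.0 - 2.0x = 5.0 + 1.1x → x* = 26.4516.
Gap = |18.3871 − 26.4516| = 8.0645.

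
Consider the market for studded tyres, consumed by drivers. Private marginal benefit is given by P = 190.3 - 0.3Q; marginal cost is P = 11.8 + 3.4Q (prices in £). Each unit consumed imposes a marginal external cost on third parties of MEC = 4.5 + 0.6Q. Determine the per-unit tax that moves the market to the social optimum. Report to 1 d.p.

tax = £28.8 per unit

Social marginal benefit = demand − MEC = 185.8 - 0.9Q.
Set SMB = MC: 185.8 - 0.9Q = 11.8 + 3.4Q → Q* = 40.4651.
The Pigouvian tax equals MEC at Q*: 4.5 + 0.6×40.4651 = 28.7791.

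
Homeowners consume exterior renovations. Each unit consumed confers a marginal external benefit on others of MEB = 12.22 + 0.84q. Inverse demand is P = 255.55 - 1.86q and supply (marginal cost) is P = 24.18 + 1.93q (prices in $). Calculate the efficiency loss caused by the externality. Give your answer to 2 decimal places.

DWL = $683.43

Market equilibrium (private): 24.18 + 1.93q = 255.55 - 1.86q → q_m = 61.0475.
Social marginal benefit = demand + MEB = 267.77 - 1.02q.
Set SMB = MC: 267.77 - 1.02q = 24.18 + 1.93q → q* = 82.5729.
Between q* and q_m the wedge SMB − MC runs linearly from 0 to MEB(q_m), so the loss is a triangle.
DWL = ½ × 21.5254 × 63.4999 = 683.4304.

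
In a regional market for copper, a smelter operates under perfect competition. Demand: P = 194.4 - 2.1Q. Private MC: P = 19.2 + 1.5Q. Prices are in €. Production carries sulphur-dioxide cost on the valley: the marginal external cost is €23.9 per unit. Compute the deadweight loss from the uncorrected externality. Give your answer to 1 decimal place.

Market equilibrium (private): 19.2 + 1.5Q = 194.4 - 2.1Q → Q_m = 48.6667.
Social marginal cost = private MC + MEC = 43.1 + 1.5Q.
Set SMC = demand: 43.1 + 1.5Q = 194.4 - 2.1Q → Q* = 42.0278.
Height of the DWL triangle at Q_m is SMC(Q_m) − demand(Q_m) = MEC(Q_m) = 23.9000.
DWL = ½ × 6.6389 × 23.9000 = 79.3349.

DWL = €79.3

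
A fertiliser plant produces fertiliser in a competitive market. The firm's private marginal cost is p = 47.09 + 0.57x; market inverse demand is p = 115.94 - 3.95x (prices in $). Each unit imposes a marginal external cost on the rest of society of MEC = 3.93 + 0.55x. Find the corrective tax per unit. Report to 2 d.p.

tax = $10.97 per unit

Social marginal cost = private MC + MEC = 51.02 + 1.12x.
Set SMC = demand: 51.02 + 1.12x = 115.94 - 3.95x → x* = 12.8047.
The Pigouvian tax equals MEC at x*: 3.93 + 0.55×12.8047 = 10.9726.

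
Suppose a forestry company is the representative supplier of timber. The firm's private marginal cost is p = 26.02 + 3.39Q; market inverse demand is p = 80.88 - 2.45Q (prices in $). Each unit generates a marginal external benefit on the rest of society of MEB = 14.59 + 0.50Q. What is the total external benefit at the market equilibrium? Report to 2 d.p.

Market equilibrium (private): 26.02 + 3.39Q = 80.88 - 2.45Q → Q_m = 9.3938.
Total external benefit = ∫₀^{Q_m} (14.59 + 0.50Q) dQ = 14.59×9.3938 + ½×0.50×9.3938² = 159.1164.

$159.12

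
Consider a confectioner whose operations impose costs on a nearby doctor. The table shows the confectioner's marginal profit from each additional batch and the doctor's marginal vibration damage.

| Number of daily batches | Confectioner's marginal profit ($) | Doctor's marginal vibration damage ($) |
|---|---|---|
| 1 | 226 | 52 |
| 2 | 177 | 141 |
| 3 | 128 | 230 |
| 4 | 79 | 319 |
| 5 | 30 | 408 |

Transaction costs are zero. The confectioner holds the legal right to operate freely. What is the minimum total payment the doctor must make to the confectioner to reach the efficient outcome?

$237

Left alone the confectioner would choose level 5 (marginal profit stays positive).
Efficient level: k* = 2 (marginal profit ≥ marginal vibration damage through 2).
The doctor must at least cover the confectioner's forgone profit from cutting 5→2: 128 + 79 + 30 = 237.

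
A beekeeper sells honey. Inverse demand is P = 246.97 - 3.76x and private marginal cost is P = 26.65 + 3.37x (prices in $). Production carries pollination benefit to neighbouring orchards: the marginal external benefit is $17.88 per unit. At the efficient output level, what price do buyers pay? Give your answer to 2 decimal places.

P = $121.36

Social marginal cost = private MC − MEB = 8.77 + 3.37x.
Set SMC = demand: 8.77 + 3.37x = 246.97 - 3.76x → x* = 33.4081.
Consumer price on the demand curve at x*: 246.97 − 3.76×33.4081 = 121.3555.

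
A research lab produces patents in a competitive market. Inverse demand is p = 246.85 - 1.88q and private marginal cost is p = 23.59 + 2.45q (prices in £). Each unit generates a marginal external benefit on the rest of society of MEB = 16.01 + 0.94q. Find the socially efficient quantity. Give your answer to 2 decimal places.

Social marginal cost = private MC − MEB = 7.58 + 1.51q.
Set SMC = demand: 7.58 + 1.51q = 246.85 - 1.88q → q* = 70.5811.

q* = 70.58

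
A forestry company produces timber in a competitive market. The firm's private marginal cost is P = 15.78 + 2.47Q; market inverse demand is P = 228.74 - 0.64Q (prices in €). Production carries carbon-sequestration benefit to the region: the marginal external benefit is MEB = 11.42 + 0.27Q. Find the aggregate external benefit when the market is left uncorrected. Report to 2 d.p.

€1415.00

Market equilibrium (private): 15.78 + 2.47Q = 228.74 - 0.64Q → Q_m = 68.4759.
Total external benefit = ∫₀^{Q_m} (11.42 + 0.27Q) dQ = 11.42×68.4759 + ½×0.27×68.4759² = 1415.0029.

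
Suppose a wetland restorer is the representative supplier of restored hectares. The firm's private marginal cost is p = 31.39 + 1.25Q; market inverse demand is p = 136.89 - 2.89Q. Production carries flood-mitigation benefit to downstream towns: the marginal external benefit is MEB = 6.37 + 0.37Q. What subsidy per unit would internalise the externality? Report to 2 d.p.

Social marginal cost = private MC − MEB = 25.02 + 0.88Q.
Set SMC = demand: 25.02 + 0.88Q = 136.89 - 2.89Q → Q* = 29.6737.
The Pigouvian subsidy equals MEB at Q*: 6.37 + 0.37×29.6737 = 17.3493.

subsidy = 17.35 per unit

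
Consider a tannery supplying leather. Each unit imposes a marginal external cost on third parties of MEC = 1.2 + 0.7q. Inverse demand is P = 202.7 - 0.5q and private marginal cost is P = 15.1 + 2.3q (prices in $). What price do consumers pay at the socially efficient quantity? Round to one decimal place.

P = $176.1

Social marginal cost = private MC + MEC = 16.3 + 3.0q.
Set SMC = demand: 16.3 + 3.0q = 202.7 - 0.5q → q* = 53.2571.
Consumer price on the demand curve at q*: 202.7 − 0.5×53.2571 = 176.0715.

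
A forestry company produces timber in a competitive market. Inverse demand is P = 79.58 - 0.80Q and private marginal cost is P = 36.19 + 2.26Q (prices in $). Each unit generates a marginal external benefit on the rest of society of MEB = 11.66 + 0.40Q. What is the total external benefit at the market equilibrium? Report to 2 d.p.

Market equilibrium (private): 36.19 + 2.26Q = 79.58 - 0.80Q → Q_m = 14.1797.
Total external benefit = ∫₀^{Q_m} (11.66 + 0.40Q) dQ = 11.66×14.1797 + ½×0.40×14.1797² = 205.5481.

$205.55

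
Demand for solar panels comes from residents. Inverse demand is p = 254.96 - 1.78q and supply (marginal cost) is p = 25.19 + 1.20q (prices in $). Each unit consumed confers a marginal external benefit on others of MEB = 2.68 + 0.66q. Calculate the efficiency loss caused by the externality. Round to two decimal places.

DWL = $618.45

Market equilibrium (private): 25.19 + 1.20q = 254.96 - 1.78q → q_m = 77.1040.
Social marginal benefit = demand + MEB = 257.64 - 1.12q.
Set SMB = MC: 257.64 - 1.12q = 25.19 + 1.20q → q* = 100.1940.
The loss is the area between SMB and MC from q* to q_m; with linear curves that's a triangle of height MEB(q_m).
DWL = ½ × 23.0900 × 53.5687 = 618.4506.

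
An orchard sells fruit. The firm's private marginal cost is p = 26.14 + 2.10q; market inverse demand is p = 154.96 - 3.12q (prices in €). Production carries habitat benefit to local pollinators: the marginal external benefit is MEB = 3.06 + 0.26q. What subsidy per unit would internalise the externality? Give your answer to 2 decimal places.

Social marginal cost = private MC − MEB = 23.08 + 1.84q.
Set SMC = demand: 23.08 + 1.84q = 154.96 - 3.12q → q* = 26.5887.
The Pigouvian subsidy equals MEB at q*: 3.06 + 0.26×26.5887 = 9.9731.

subsidy = €9.97 per unit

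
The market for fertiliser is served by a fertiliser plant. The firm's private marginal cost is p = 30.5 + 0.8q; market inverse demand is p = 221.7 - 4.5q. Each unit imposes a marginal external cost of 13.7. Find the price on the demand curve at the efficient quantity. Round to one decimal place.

P = 71.0

Social marginal cost = private MC + MEC = 44.2 + 0.8q.
Set SMC = demand: 44.2 + 0.8q = 221.7 - 4.5q → q* = 33.4906.
Consumer price on the demand curve at q*: 221.7 − 4.5×33.4906 = 70.9923.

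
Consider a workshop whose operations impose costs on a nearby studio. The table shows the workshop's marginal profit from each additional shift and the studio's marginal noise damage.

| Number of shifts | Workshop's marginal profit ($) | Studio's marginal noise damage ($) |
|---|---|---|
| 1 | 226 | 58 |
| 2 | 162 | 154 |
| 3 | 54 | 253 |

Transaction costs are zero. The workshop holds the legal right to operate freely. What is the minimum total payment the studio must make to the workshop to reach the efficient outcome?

$54

Left alone the workshop would choose level 3 (marginal profit stays positive).
Efficient level: k* = 2 (marginal profit ≥ marginal noise damage through 2).
The studio must at least cover the workshop's forgone profit from cutting 3→2: 54 = 54.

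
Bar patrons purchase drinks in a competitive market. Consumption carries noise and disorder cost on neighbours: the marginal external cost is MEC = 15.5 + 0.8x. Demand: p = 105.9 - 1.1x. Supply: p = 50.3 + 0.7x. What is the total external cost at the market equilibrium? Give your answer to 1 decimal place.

860.4

Market equilibrium (private): 50.3 + 0.7x = 105.9 - 1.1x → x_m = 30.8889.
Total external cost = ∫₀^{x_m} (15.5 + 0.8x) dx = 15.5×30.8889 + ½×0.8×30.8889² = 860.4276.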